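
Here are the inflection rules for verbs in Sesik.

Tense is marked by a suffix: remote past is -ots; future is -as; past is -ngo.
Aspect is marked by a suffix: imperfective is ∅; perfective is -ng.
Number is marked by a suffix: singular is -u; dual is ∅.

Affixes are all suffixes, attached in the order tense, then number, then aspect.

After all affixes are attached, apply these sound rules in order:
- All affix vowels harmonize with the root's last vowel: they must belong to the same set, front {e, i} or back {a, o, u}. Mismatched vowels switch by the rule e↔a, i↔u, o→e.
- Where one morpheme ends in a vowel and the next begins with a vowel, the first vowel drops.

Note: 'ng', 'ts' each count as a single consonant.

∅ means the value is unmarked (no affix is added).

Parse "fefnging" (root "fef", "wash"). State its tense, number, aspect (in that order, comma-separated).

past, singular, perfective

Segment: fef-ngo-u-ng.
tense: -ngo → past.
number: -u → singular.
aspect: -ng → perfective.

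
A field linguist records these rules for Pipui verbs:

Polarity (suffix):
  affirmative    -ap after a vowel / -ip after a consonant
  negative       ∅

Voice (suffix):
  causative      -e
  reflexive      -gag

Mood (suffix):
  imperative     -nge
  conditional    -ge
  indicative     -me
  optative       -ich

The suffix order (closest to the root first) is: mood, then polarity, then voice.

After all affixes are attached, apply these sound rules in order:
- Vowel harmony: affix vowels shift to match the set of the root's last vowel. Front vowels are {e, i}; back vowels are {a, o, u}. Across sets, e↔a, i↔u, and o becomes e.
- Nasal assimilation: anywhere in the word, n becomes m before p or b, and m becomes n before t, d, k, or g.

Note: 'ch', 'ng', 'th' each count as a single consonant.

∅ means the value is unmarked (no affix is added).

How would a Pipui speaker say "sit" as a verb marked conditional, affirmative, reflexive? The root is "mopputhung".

Attach mood conditional -ge → mopputhungge.
Attach polarity affirmative -ap (after vowel 'e') → mopputhunggeap.
Attach voice reflexive -gag → mopputhunggeapgag.
Apply vowel harmony: mopputhunggeapgag → mopputhunggaapgag.
Nasal assimilation: no change.

mopputhunggaapgag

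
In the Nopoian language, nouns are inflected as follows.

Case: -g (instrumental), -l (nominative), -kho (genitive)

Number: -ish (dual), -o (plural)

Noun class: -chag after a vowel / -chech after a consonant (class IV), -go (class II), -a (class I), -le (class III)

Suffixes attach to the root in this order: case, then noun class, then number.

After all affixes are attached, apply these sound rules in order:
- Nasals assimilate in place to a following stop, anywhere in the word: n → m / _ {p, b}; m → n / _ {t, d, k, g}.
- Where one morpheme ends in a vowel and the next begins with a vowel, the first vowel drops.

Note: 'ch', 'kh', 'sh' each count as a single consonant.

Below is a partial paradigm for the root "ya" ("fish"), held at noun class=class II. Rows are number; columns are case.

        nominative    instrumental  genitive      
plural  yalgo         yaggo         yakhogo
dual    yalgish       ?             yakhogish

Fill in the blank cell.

yaggish

Attach case instrumental -g → yag.
Attach noun class class II -go → yaggo.
Attach number dual -ish → yaggoish.
Nasal assimilation: no change.
Apply vowel deletion: yaggoish → yaggish.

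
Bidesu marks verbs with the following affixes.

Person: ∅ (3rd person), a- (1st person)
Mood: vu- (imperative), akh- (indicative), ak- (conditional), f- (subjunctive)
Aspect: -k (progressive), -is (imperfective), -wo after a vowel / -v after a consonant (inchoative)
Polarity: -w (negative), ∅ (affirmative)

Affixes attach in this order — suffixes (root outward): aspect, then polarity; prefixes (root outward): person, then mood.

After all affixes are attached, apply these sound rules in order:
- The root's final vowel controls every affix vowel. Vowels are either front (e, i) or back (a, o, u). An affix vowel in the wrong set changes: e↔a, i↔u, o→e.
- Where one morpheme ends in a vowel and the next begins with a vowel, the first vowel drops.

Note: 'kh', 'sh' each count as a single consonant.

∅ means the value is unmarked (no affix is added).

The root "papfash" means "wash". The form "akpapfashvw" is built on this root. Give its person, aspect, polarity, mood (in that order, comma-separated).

Segment: ak-papfash-v-w.
person: ∅ → 3rd person.
aspect: -wo/v → inchoative.
polarity: -w → negative.
mood: ak- → conditional.

3rd person, inchoative, negative, conditional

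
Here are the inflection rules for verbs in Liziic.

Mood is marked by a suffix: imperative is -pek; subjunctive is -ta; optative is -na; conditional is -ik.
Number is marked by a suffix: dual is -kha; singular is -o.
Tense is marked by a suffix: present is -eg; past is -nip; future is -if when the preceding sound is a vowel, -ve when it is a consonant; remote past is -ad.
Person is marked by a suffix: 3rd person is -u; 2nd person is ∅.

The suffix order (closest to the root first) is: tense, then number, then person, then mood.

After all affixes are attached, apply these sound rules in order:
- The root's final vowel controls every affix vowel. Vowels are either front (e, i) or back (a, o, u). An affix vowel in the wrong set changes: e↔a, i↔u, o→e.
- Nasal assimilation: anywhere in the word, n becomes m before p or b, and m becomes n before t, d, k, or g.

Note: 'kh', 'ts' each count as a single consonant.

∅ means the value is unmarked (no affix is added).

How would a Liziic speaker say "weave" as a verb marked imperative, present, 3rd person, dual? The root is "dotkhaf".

Attach tense present -eg → dotkhafeg.
Attach number dual -kha → dotkhafegkha.
Attach person 3rd person -u → dotkhafegkhau.
Attach mood imperative -pek → dotkhafegkhaupek.
Apply vowel harmony: dotkhafegkhaupek → dotkhafagkhaupak.
Nasal assimilation: no change.

dotkhafagkhaupak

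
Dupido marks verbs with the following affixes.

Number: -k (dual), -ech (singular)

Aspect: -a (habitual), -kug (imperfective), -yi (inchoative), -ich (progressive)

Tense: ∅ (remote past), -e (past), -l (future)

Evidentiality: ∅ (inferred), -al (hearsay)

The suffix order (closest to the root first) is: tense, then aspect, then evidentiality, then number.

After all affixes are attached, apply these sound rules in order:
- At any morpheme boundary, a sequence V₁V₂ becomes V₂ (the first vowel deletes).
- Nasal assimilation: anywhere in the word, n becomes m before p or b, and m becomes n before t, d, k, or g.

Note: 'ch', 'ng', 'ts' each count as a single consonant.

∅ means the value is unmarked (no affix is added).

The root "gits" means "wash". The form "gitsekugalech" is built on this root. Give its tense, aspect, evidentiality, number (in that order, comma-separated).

past, imperfective, hearsay, singular

Segment: gits-e-kug-al-ech.
tense: -e → past.
aspect: -kug → imperfective.
evidentiality: -al → hearsay.
number: -ech → singular.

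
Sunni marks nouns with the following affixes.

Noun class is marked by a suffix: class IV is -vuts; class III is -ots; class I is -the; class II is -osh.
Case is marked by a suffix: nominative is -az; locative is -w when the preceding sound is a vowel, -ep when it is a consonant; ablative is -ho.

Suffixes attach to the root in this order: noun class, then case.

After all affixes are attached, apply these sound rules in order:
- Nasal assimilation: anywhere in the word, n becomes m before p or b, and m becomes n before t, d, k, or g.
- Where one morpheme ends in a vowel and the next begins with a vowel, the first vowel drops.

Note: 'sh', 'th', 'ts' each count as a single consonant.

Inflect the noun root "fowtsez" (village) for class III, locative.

Attach noun class class III -ots → fowtsezots.
Attach case locative -ep (after consonant 'ts') → fowtsezotsep.
Nasal assimilation: no change.
Vowel deletion: no change.

fowtsezotsep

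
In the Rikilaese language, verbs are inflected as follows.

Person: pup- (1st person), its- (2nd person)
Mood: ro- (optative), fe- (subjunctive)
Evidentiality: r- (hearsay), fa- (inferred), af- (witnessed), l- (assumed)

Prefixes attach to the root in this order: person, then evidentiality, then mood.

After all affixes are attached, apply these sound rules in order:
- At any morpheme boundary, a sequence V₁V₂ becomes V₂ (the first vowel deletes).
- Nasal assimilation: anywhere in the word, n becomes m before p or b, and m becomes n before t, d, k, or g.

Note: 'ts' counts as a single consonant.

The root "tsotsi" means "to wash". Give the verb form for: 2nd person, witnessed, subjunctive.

fafitstsotsi

Attach person 2nd person its- → itstsotsi.
Attach evidentiality witnessed af- → afitstsotsi.
Attach mood subjunctive fe- → feafitstsotsi.
Apply vowel deletion: feafitstsotsi → fafitstsotsi.
Nasal assimilation: no change.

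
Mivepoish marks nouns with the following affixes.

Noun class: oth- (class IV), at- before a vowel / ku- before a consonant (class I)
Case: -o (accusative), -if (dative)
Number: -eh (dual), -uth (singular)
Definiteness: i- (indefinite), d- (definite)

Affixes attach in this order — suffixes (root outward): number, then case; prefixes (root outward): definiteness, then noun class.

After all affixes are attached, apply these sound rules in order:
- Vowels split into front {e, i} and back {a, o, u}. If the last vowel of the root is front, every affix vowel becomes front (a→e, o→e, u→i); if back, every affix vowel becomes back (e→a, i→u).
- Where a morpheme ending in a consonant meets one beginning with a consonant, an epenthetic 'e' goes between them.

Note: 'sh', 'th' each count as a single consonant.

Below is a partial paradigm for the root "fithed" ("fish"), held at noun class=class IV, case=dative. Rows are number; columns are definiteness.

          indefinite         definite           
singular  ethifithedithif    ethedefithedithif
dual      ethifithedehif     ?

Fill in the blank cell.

Attach number dual -eh → fithedeh.
Attach definiteness definite d- → dfithedeh.
Attach noun class class IV oth- → othdfithedeh.
Attach case dative -if → othdfithedehif.
Apply vowel harmony: othdfithedehif → ethdfithedehif.
Apply epenthesis: ethdfithedehif → ethedefithedehif.

ethedefithedehif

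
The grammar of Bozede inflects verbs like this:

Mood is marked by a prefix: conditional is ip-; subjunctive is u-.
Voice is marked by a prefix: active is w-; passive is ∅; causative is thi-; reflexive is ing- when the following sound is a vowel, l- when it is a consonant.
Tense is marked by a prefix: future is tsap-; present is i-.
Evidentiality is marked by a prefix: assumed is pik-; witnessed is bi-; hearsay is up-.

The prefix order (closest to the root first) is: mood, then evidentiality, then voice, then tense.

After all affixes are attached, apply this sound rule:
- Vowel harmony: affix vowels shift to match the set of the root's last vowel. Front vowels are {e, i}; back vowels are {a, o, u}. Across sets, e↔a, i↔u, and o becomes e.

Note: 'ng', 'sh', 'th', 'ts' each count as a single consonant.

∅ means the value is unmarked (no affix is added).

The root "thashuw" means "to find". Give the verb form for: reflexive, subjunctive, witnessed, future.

tsaplbuuthashuw

Attach mood subjunctive u- → uthashuw.
Attach evidentiality witnessed bi- → biuthashuw.
Attach voice reflexive l- (before consonant 'b') → lbiuthashuw.
Attach tense future tsap- → tsaplbiuthashuw.
Apply vowel harmony: tsaplbiuthashuw → tsaplbuuthashuw.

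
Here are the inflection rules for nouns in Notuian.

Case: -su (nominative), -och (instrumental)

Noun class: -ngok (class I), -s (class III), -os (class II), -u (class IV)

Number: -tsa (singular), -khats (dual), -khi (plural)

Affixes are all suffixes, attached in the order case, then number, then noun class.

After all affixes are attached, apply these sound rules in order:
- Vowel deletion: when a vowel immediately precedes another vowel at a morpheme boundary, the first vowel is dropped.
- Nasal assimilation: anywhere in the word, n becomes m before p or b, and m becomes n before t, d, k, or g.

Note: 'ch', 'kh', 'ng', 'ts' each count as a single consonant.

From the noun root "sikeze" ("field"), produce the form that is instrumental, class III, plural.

Attach case instrumental -och → sikezeoch.
Attach number plural -khi → sikezeochkhi.
Attach noun class class III -s → sikezeochkhis.
Apply vowel deletion: sikezeochkhis → sikezochkhis.
Nasal assimilation: no change.

sikezochkhis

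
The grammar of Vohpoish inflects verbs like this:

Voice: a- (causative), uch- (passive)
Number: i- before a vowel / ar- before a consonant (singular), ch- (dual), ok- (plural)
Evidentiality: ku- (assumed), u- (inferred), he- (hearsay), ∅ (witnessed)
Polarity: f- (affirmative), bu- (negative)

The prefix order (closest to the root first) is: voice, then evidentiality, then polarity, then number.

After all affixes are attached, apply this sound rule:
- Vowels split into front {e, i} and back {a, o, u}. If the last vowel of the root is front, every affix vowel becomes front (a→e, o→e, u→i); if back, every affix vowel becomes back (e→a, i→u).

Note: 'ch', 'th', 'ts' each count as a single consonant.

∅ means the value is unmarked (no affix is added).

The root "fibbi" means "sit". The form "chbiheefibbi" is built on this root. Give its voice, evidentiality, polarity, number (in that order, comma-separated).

causative, hearsay, negative, dual

Segment: ch-bu-he-a-fibbi.
voice: a- → causative.
evidentiality: he- → hearsay.
polarity: bu- → negative.
number: ch- → dual.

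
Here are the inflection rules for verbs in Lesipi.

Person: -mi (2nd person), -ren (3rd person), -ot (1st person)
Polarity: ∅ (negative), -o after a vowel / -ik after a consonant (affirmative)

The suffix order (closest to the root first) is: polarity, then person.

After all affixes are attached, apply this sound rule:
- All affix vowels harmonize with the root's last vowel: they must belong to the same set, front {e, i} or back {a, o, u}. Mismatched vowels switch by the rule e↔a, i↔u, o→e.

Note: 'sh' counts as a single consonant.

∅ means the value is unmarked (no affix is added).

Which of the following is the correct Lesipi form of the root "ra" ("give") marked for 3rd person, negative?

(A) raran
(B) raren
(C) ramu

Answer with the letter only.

polarity = negative: zero marking, form stays ra.
Attach person 3rd person -ren → raren.
Apply vowel harmony: raren → raran.
So the correct form is raran, option (A).
(B) raren is wrong: it fails to apply the sound rule(s).
(C) ramu is wrong: it uses 2nd person instead of 3rd person for person.

A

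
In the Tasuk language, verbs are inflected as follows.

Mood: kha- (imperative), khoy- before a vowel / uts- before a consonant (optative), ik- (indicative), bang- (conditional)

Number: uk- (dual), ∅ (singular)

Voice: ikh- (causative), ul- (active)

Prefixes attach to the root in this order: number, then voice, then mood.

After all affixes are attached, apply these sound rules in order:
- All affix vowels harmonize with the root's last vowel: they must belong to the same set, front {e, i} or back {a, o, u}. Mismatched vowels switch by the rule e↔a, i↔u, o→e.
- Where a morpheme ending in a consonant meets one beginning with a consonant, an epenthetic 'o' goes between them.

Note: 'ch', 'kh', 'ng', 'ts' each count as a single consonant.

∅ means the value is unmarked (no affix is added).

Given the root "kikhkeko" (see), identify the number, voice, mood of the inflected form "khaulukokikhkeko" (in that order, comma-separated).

Segment: kha-ul-uk-kikhkeko.
number: uk- → dual.
voice: ul- → active.
mood: kha- → imperative.

dual, active, imperative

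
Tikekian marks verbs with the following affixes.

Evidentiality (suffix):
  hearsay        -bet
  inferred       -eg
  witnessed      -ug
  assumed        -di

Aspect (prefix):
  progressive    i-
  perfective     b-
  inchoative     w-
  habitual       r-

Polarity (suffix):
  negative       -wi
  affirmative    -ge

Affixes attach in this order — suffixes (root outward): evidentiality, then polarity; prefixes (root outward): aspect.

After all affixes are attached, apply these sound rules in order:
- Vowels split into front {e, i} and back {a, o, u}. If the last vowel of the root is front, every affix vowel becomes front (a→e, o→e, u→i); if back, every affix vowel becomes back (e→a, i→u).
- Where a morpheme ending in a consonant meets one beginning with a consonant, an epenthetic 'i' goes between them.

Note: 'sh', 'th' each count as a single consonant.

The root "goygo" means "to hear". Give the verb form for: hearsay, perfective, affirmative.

bigoygobatiga

Attach aspect perfective b- → bgoygo.
Attach evidentiality hearsay -bet → bgoygobet.
Attach polarity affirmative -ge → bgoygobetge.
Apply vowel harmony: bgoygobetge → bgoygobatga.
Apply epenthesis: bgoygobatga → bigoygobatiga.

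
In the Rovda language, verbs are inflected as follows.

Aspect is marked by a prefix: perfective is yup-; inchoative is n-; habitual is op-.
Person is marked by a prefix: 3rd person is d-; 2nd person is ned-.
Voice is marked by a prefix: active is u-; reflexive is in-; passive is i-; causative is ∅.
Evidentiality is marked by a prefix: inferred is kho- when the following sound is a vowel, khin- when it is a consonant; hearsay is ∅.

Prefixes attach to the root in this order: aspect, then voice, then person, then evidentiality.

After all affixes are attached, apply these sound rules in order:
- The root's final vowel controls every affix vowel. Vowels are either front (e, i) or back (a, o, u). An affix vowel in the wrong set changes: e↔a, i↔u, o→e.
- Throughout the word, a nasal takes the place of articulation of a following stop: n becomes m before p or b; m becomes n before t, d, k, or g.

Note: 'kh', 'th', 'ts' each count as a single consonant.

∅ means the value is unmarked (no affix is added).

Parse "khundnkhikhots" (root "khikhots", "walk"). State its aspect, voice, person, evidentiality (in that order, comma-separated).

Segment: khin-d-n-khikhots.
aspect: n- → inchoative.
voice: ∅ → causative.
person: d- → 3rd person.
evidentiality: kho/khin- → inferred.

inchoative, causative, 3rd person, inferred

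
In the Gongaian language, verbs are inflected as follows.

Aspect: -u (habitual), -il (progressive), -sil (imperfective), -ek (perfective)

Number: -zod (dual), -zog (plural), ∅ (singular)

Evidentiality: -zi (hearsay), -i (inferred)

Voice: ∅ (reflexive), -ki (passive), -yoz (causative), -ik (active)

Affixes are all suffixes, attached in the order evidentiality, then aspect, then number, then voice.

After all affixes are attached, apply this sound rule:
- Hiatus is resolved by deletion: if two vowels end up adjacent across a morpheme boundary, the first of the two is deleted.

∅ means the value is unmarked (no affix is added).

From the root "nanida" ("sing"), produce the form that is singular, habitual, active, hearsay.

nanidazik

Attach evidentiality hearsay -zi → nanidazi.
Attach aspect habitual -u → nanidaziu.
number = singular: zero marking, form stays nanidaziu.
Attach voice active -ik → nanidaziuik.
Apply vowel deletion: nanidaziuik → nanidazik.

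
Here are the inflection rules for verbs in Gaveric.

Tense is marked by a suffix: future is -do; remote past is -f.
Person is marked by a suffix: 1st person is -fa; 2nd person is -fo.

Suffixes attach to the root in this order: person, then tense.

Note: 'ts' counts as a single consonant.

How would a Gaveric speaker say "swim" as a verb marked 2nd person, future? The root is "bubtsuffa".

Attach person 2nd person -fo → bubtsuffafo.
Attach tense future -do → bubtsuffafodo.

bubtsuffafodo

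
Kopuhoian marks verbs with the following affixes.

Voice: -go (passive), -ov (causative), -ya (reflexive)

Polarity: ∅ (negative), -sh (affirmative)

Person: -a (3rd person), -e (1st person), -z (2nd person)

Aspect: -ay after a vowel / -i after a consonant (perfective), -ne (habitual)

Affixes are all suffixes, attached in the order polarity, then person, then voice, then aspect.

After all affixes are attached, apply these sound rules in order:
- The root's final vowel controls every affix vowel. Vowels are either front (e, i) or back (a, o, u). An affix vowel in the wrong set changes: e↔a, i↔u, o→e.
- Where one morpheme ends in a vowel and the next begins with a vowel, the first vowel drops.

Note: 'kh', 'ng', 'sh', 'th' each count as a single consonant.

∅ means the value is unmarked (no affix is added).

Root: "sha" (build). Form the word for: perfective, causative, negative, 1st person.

polarity = negative: zero marking, form stays sha.
Attach person 1st person -e → shae.
Attach voice causative -ov → shaeov.
Attach aspect perfective -i (after consonant 'v') → shaeovi.
Apply vowel harmony: shaeovi → shaaovu.
Apply vowel deletion: shaaovu → shovu.

shovu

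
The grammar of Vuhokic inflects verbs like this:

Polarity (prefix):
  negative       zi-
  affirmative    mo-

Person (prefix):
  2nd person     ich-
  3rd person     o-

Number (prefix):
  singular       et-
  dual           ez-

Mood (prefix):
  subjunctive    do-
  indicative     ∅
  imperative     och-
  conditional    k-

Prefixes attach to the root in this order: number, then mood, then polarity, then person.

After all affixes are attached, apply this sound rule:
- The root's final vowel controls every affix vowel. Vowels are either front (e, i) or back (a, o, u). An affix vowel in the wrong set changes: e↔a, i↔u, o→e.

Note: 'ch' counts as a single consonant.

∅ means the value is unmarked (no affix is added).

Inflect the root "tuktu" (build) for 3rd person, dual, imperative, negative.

Attach number dual ez- → eztuktu.
Attach mood imperative och- → ocheztuktu.
Attach polarity negative zi- → ziocheztuktu.
Attach person 3rd person o- → oziocheztuktu.
Apply vowel harmony: oziocheztuktu → ozuochaztuktu.

ozuochaztuktu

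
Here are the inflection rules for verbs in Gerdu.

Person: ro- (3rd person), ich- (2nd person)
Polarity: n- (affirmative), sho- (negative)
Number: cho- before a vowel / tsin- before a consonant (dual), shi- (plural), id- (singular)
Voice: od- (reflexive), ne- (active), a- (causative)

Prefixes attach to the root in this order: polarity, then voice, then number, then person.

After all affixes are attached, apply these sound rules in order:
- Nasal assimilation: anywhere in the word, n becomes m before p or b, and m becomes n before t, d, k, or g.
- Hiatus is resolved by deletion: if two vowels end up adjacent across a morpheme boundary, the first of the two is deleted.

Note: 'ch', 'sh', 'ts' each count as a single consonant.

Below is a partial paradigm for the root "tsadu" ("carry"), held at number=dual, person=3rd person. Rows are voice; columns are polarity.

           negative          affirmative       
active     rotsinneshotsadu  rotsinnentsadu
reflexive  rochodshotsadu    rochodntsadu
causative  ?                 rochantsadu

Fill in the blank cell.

rochashotsadu

Attach polarity negative sho- → shotsadu.
Attach voice causative a- → ashotsadu.
Attach number dual cho- (before vowel 'a') → choashotsadu.
Attach person 3rd person ro- → rochoashotsadu.
Nasal assimilation: no change.
Apply vowel deletion: rochoashotsadu → rochashotsadu.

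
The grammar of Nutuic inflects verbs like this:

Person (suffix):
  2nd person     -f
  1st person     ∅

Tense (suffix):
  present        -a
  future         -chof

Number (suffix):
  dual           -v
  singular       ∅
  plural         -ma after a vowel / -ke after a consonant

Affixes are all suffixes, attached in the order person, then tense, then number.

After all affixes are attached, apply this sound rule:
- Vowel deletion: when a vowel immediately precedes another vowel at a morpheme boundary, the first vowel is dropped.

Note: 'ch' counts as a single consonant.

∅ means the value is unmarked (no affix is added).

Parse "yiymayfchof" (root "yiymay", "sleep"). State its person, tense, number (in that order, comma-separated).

Segment: yiymay-f-chof.
person: -f → 2nd person.
tense: -chof → future.
number: ∅ → singular.

2nd person, future, singular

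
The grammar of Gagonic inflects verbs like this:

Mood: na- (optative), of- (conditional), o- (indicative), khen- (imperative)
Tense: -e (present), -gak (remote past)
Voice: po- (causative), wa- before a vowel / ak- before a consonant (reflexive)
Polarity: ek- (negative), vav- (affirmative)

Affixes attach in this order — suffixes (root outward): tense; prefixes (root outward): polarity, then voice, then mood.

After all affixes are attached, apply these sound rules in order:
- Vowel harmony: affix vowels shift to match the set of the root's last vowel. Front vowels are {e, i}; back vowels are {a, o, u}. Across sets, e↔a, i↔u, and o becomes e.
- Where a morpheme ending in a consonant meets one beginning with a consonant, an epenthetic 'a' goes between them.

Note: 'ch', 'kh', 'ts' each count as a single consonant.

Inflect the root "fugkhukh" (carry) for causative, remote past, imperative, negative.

khanapoakafugkhukhagak

Attach polarity negative ek- → ekfugkhukh.
Attach voice causative po- → poekfugkhukh.
Attach tense remote past -gak → poekfugkhukhgak.
Attach mood imperative khen- → khenpoekfugkhukhgak.
Apply vowel harmony: khenpoekfugkhukhgak → khanpoakfugkhukhgak.
Apply epenthesis: khanpoakfugkhukhgak → khanapoakafugkhukhagak.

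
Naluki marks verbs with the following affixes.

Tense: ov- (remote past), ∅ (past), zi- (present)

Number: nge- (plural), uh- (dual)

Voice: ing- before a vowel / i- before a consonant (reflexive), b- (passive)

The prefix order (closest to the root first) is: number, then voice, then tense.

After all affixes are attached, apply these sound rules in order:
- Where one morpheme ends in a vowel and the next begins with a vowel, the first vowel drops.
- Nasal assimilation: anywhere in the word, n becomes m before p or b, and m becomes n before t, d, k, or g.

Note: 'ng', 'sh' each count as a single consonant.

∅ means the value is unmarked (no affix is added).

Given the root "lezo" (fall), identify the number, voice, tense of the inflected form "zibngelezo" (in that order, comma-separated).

Segment: zi-b-nge-lezo.
number: nge- → plural.
voice: b- → passive.
tense: zi- → present.

plural, passive, present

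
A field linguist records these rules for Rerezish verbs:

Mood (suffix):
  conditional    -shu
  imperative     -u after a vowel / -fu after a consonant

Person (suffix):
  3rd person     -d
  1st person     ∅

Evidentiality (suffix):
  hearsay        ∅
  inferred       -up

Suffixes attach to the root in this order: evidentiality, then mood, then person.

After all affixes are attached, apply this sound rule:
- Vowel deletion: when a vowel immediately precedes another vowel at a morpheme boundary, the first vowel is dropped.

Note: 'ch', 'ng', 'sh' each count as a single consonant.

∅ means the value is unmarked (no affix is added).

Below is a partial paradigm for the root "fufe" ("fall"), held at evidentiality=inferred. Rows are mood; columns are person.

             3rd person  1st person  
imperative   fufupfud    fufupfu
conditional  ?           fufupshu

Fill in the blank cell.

fufupshud

Attach evidentiality inferred -up → fufeup.
Attach mood conditional -shu → fufeupshu.
Attach person 3rd person -d → fufeupshud.
Apply vowel deletion: fufeupshud → fufupshud.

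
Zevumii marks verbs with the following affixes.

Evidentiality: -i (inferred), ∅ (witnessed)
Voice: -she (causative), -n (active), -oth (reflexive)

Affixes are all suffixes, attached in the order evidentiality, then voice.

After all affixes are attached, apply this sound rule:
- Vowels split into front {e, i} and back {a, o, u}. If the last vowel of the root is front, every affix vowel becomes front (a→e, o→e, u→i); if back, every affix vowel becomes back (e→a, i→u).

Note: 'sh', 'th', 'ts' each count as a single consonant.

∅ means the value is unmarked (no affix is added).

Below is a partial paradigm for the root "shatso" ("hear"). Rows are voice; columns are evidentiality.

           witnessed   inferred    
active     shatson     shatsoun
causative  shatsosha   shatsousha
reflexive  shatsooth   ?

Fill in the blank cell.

shatsouoth

Attach evidentiality inferred -i → shatsoi.
Attach voice reflexive -oth → shatsoioth.
Apply vowel harmony: shatsoioth → shatsouoth.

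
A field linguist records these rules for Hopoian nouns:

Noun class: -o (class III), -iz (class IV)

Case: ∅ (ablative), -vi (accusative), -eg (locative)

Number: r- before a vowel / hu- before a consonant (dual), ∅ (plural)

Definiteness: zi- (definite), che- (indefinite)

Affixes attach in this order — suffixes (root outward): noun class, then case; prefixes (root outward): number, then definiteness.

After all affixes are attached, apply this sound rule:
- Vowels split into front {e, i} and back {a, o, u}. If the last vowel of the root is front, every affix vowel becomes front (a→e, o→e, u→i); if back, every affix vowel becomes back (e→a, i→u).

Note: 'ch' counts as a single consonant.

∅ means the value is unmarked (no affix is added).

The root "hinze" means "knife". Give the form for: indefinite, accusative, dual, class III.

chehihinzeevi

Attach noun class class III -o → hinzeo.
Attach number dual hu- (before consonant 'h') → huhinzeo.
Attach definiteness indefinite che- → chehuhinzeo.
Attach case accusative -vi → chehuhinzeovi.
Apply vowel harmony: chehuhinzeovi → chehihinzeevi.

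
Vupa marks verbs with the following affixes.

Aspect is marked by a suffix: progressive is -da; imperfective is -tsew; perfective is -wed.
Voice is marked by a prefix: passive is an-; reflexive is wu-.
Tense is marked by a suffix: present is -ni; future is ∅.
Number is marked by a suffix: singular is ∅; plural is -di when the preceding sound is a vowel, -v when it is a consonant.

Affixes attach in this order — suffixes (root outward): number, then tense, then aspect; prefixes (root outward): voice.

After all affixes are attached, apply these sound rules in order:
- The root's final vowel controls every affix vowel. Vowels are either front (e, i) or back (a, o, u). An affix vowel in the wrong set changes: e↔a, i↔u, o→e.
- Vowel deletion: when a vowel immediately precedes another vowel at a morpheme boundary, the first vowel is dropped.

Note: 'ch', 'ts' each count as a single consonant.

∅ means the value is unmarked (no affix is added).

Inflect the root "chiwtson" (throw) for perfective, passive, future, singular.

number = singular: zero marking, form stays chiwtson.
tense = future: zero marking, form stays chiwtson.
Attach voice passive an- → anchiwtson.
Attach aspect perfective -wed → anchiwtsonwed.
Apply vowel harmony: anchiwtsonwed → anchiwtsonwad.
Vowel deletion: no change.

anchiwtsonwad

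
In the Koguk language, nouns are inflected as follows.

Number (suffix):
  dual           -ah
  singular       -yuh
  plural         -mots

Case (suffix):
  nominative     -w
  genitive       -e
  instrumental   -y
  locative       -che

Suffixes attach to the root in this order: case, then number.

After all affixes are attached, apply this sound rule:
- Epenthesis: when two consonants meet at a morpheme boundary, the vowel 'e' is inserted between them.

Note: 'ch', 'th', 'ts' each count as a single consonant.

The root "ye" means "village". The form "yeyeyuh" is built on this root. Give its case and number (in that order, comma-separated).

instrumental, singular

Segment: ye-y-yuh.
case: -y → instrumental.
number: -yuh → singular.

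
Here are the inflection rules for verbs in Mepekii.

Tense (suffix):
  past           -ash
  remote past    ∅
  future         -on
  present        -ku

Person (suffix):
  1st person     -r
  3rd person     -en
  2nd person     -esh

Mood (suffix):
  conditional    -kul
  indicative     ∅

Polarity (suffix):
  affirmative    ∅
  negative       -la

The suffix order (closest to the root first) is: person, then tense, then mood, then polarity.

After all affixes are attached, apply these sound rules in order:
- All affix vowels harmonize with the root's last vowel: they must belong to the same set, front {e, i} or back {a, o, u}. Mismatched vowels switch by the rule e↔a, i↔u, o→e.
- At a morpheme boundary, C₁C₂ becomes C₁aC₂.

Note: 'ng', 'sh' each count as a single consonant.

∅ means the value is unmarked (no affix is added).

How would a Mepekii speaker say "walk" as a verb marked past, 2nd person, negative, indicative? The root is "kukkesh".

Attach person 2nd person -esh → kukkeshesh.
Attach tense past -ash → kukkesheshash.
mood = indicative: zero marking, form stays kukkesheshash.
Attach polarity negative -la → kukkesheshashla.
Apply vowel harmony: kukkesheshashla → kukkeshesheshle.
Apply epenthesis: kukkeshesheshle → kukkeshesheshale.

kukkeshesheshale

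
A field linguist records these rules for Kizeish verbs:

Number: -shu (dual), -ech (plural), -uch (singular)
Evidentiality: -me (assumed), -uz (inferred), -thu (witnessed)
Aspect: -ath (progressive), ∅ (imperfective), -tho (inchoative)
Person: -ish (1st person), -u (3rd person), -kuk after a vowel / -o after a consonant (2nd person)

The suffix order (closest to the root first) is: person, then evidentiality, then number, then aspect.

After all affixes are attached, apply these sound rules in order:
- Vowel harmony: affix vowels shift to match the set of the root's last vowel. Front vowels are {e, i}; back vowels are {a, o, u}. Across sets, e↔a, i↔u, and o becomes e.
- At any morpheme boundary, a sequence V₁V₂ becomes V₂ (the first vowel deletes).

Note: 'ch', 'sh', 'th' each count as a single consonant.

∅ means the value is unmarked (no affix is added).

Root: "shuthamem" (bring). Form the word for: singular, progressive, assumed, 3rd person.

shuthamemimicheth

Attach person 3rd person -u → shuthamemu.
Attach evidentiality assumed -me → shuthamemume.
Attach number singular -uch → shuthamemumeuch.
Attach aspect progressive -ath → shuthamemumeuchath.
Apply vowel harmony: shuthamemumeuchath → shuthamemimeicheth.
Apply vowel deletion: shuthamemimeicheth → shuthamemimicheth.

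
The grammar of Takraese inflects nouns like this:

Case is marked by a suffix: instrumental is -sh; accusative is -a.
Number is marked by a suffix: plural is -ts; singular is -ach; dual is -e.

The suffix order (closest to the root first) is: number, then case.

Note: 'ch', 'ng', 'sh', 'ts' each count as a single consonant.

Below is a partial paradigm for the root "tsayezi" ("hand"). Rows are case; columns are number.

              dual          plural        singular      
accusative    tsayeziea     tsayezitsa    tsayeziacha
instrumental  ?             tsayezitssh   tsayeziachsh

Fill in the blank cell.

Attach number dual -e → tsayezie.
Attach case instrumental -sh → tsayeziesh.

tsayeziesh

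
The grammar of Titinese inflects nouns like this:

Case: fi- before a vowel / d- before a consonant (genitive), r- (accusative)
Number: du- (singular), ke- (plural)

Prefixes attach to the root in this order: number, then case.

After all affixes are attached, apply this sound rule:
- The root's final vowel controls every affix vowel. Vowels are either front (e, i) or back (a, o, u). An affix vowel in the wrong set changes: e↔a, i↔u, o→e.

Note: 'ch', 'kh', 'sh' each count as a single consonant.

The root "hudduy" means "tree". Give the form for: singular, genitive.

dduhudduy

Attach number singular du- → duhudduy.
Attach case genitive d- (before consonant 'd') → dduhudduy.
Vowel harmony: no change.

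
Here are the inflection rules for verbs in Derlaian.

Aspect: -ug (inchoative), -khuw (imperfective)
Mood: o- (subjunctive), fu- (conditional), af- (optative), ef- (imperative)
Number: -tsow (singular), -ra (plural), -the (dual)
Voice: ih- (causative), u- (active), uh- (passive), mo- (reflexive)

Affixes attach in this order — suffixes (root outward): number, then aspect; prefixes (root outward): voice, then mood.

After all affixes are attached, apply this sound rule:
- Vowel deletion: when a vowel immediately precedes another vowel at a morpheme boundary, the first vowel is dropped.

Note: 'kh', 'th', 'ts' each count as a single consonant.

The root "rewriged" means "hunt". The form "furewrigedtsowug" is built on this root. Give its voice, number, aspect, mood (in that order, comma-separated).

Segment: fu-u-rewriged-tsow-ug.
voice: u- → active.
number: -tsow → singular.
aspect: -ug → inchoative.
mood: fu- → conditional.

active, singular, inchoative, conditional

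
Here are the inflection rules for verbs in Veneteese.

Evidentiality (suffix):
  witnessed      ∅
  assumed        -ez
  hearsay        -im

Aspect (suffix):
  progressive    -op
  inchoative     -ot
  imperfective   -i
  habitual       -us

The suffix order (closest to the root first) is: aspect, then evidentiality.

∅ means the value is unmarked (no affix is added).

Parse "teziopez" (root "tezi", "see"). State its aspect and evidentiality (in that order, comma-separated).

Segment: tezi-op-ez.
aspect: -op → progressive.
evidentiality: -ez → assumed.

progressive, assumed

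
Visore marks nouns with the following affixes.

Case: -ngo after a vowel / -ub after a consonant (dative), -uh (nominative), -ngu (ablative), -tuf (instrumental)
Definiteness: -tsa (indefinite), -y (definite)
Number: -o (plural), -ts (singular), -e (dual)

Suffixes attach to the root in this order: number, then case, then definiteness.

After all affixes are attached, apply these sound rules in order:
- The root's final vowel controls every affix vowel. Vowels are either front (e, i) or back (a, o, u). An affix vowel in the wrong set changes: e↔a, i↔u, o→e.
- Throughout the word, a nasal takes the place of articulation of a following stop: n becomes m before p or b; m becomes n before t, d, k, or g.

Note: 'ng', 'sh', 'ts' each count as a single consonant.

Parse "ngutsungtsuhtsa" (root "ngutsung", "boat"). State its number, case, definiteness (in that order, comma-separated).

Segment: ngutsung-ts-uh-tsa.
number: -ts → singular.
case: -uh → nominative.
definiteness: -tsa → indefinite.

singular, nominative, indefinite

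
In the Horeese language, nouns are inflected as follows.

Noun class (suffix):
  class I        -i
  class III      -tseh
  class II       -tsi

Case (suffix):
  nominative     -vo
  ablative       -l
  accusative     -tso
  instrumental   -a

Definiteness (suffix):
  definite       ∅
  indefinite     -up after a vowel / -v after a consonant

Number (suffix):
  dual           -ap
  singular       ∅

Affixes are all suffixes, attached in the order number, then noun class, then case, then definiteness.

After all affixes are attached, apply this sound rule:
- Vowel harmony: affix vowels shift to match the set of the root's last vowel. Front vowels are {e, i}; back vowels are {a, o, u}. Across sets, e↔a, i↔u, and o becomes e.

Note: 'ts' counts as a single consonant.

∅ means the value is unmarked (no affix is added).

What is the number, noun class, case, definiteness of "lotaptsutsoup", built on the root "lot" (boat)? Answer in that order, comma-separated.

dual, class II, accusative, indefinite

Segment: lot-ap-tsi-tso-up.
number: -ap → dual.
noun class: -tsi → class II.
case: -tso → accusative.
definiteness: -up/v → indefinite.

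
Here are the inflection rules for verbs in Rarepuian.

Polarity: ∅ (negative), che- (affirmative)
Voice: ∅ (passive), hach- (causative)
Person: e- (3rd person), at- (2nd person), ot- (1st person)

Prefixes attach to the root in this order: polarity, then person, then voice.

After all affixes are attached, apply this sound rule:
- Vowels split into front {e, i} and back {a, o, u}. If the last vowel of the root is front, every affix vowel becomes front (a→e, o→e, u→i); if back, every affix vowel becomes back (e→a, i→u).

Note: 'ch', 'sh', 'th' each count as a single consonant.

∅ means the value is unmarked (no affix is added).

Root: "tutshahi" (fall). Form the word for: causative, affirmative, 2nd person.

hechetchetutshahi

Attach polarity affirmative che- → chetutshahi.
Attach person 2nd person at- → atchetutshahi.
Attach voice causative hach- → hachatchetutshahi.
Apply vowel harmony: hachatchetutshahi → hechetchetutshahi.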